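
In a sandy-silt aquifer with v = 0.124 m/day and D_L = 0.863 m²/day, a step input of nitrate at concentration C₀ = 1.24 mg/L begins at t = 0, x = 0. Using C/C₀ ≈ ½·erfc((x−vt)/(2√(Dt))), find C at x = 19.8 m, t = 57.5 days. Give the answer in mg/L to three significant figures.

For a continuous step input, C/C₀ ≈ ½·erfc((x−vt)/(2√(Dt))).
vt = 0.124 × 57.5 = 7.13 m and 2√(Dt) = 2√(0.863 × 57.5) = 14.09 m.
Argument (x−vt)/(2√(Dt)) = (19.8 − 7.13)/14.09 = 0.8992; ½·erfc(0.8992) = 0.1017.
C = 1.24 × 0.1017 = 0.126 mg/L.

0.126 mg/L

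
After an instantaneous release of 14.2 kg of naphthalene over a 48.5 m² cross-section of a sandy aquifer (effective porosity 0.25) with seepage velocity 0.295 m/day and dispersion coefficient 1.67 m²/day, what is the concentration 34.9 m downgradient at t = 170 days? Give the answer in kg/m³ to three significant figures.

0.0160 kg/m³

For an instantaneous plane source, C(x,t) = M/(n_e·A·√(4πDt)) · exp(−(x−vt)²/(4Dt)), with n_e·A the pore (flow) area.
Plume center vt = 0.295 × 170 = 50.15 m, so the well at 34.9 m is 15.25 m upgradient of the peak.
√(4πDt) = 59.73 m, giving peak height M/(n_e·A·√(4πDt)) = 14.2/(0.25 × 48.5 × 59.73) = 0.01961 kg/m³.
(x−vt)²/(4Dt) = (-15.25)²/(4 × 1.67 × 170) = 0.2048; exp(−0.2048) = 0.8148.
C = 0.01961 × 0.8148 = 0.0160 kg/m³.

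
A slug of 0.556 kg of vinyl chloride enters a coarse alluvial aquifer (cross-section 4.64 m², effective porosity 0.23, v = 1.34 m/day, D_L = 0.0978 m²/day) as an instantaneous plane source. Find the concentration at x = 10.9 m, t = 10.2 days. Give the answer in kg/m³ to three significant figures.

0.0216 kg/m³

For an instantaneous plane source, C(x,t) = M/(n_e·A·√(4πDt)) · exp(−(x−vt)²/(4Dt)), with n_e·A the pore (flow) area.
Plume center vt = 1.34 × 10.2 = 13.668 m, so the well at 10.9 m is 2.768 m upgradient of the peak.
√(4πDt) = 3.541 m, giving peak height M/(n_e·A·√(4πDt)) = 0.556/(0.23 × 4.64 × 3.541) = 0.1471 kg/m³.
(x−vt)²/(4Dt) = (-2.768)²/(4 × 0.0978 × 10.2) = 1.920; exp(−1.920) = 0.1466.
C = 0.1471 × 0.1466 = 0.0216 kg/m³.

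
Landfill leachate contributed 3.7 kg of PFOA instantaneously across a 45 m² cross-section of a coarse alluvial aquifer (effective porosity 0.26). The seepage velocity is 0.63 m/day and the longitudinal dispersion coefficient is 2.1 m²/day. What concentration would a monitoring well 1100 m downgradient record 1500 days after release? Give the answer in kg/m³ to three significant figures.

For an instantaneous plane source, C(x,t) = M/(n_e·A·√(4πDt)) · exp(−(x−vt)²/(4Dt)), with n_e·A the pore (flow) area.
Plume center vt = 0.63 × 1500 = 945 m, so the well at 1100 m is 155 m downgradient of the peak.
√(4πDt) = 199.0 m, giving peak height M/(n_e·A·√(4πDt)) = 3.7/(0.26 × 45 × 199.0) = 0.001589 kg/m³.
(x−vt)²/(4Dt) = (155)²/(4 × 2.1 × 1500) = 1.907; exp(−1.907) = 0.1485.
C = 0.001589 × 0.1485 = 0.000236 kg/m³.

0.000236 kg/m³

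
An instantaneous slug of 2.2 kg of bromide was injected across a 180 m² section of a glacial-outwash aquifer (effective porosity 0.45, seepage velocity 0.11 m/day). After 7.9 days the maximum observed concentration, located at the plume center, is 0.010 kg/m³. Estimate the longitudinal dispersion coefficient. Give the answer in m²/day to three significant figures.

0.0743 m²/day

At the plume center C_max = M/(n_e·A·√(4πDt)), so D = M²/(4πt·(n_e·A·C_max)²).
n_e·A·C_max = 0.45 × 180 × 0.010 = 0.8100 kg/m.
D = 2.2²/(4π × 7.9 × 0.8100²) = 0.0743 m²/day.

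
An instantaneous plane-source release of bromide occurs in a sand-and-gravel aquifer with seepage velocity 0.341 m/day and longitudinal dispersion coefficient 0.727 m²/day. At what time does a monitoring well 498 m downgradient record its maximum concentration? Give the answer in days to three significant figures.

1450 days

For the 1D instantaneous-source solution, setting ∂C/∂t = 0 at fixed x gives v²t² + 2Dt − x² = 0, so t = (√(D² + v²x²) − D)/v².
√(D² + v²x²) = √(0.727² + 0.341² × 498²) = 169.8; v² = 0.116281.
t = (169.8 − 0.727)/0.116281 = 1450 days (vs. the pure-advection estimate x/v = 1460 d).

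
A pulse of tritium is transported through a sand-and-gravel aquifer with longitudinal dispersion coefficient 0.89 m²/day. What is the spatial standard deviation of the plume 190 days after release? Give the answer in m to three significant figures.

Dispersive spreading gives a Gaussian with σ² = 2Dt; advection only shifts the center.
σ = √(2 × 0.89 × 190) = 18.4 m.

18.4 m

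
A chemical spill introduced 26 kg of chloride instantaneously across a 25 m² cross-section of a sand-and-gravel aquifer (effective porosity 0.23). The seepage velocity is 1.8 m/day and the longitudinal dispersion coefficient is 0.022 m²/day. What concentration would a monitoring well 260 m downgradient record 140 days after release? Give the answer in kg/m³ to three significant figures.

For an instantaneous plane source, C(x,t) = M/(n_e·A·√(4πDt)) · exp(−(x−vt)²/(4Dt)), with n_e·A the pore (flow) area.
Plume center vt = 1.8 × 140 = 252 m, so the well at 260 m is 8 m downgradient of the peak.
√(4πDt) = 6.221 m, giving peak height M/(n_e·A·√(4πDt)) = 26/(0.23 × 25 × 6.221) = 0.7269 kg/m³.
(x−vt)²/(4Dt) = (8)²/(4 × 0.022 × 140) = 5.195; exp(−5.195) = 0.005544.
C = 0.7269 × 0.005544 = 0.00403 kg/m³.

0.00403 kg/m³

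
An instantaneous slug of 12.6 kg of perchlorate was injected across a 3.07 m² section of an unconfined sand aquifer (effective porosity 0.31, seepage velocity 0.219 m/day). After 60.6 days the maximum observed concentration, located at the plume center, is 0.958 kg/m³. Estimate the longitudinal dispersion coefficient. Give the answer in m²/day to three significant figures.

At the plume center C_max = M/(n_e·A·√(4πDt)), so D = M²/(4πt·(n_e·A·C_max)²).
n_e·A·C_max = 0.31 × 3.07 × 0.958 = 0.9117 kg/m.
D = 12.6²/(4π × 60.6 × 0.9117²) = 0.251 m²/day.

0.251 m²/day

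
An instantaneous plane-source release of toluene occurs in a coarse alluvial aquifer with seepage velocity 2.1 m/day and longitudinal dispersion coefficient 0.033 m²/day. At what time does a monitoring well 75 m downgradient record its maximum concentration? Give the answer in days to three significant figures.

For the 1D instantaneous-source solution, setting ∂C/∂t = 0 at fixed x gives v²t² + 2Dt − x² = 0, so t = (√(D² + v²x²) − D)/v².
√(D² + v²x²) = √(0.033² + 2.1² × 75²) = 157.5; v² = 4.41.
t = (157.5 − 0.033)/4.41 = 35.7 days (vs. the pure-advection estimate x/v = 35.7 d).

35.7 days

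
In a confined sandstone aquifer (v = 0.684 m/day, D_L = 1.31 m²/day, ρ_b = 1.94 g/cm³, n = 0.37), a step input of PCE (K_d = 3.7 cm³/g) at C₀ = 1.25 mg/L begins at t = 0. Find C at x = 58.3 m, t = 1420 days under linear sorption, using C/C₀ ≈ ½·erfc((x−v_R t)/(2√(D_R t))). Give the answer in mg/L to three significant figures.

Retardation factor R = 1 + ρ_b·K_d/n = 1 + 1.94 × 3.7/0.37 = 20.40.
Sorption retards both mechanisms: v_R = v/R = 0.03353 m/day, D_R = D/R = 0.06422 m²/day.
v_R·t = 0.03353 × 1420 = 47.6126 m; 2√(D_R t) = 19.10 m; argument = (58.3 − 47.6126)/19.10 = 0.5595.
C = C₀ × ½·erfc(0.5595) = 1.25 × 0.2144 = 0.268 mg/L.

0.268 mg/L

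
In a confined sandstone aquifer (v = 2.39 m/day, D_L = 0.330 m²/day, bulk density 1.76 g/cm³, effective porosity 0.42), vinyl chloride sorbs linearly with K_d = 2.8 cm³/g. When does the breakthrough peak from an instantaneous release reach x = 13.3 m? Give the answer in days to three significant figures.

Retardation factor R = 1 + ρ_b·K_d/n = 1 + 1.76 × 2.8/0.42 = 12.73.
Sorption retards both mechanisms: v_R = v/R = 0.1877 m/day, D_R = D/R = 0.02592 m²/day.
Peak time from v_R²t² + 2D_R t − x² = 0: t = (√(D_R² + v_R²x²) − D_R)/v_R².
√(D_R² + v_R²x²) = √(0.02592² + 0.1877² × 13.3²) = 2.497; v_R² = 0.03523.
t = (2.497 − 0.02592)/0.03523 = 70.1 days.

70.1 days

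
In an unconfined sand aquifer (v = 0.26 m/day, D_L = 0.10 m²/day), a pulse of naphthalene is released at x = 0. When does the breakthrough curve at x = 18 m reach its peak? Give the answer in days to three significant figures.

67.8 days

For the 1D instantaneous-source solution, setting ∂C/∂t = 0 at fixed x gives v²t² + 2Dt − x² = 0, so t = (√(D² + v²x²) − D)/v².
√(D² + v²x²) = √(0.10² + 0.26² × 18²) = 4.681; v² = 0.0676.
t = (4.681 − 0.10)/0.0676 = 67.8 days (vs. the pure-advection estimate x/v = 69.2 d).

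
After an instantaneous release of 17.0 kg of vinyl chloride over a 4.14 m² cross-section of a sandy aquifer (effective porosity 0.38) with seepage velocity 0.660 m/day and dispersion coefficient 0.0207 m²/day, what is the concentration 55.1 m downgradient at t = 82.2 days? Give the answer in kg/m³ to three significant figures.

For an instantaneous plane source, C(x,t) = M/(n_e·A·√(4πDt)) · exp(−(x−vt)²/(4Dt)), with n_e·A the pore (flow) area.
Plume center vt = 0.660 × 82.2 = 54.252 m, so the well at 55.1 m is 0.848 m downgradient of the peak.
√(4πDt) = 4.624 m, giving peak height M/(n_e·A·√(4πDt)) = 17.0/(0.38 × 4.14 × 4.624) = 2.337 kg/m³.
(x−vt)²/(4Dt) = (0.848)²/(4 × 0.0207 × 82.2) = 0.1057; exp(−0.1057) = 0.8997.
C = 2.337 × 0.8997 = 2.10 kg/m³.

2.10 kg/m³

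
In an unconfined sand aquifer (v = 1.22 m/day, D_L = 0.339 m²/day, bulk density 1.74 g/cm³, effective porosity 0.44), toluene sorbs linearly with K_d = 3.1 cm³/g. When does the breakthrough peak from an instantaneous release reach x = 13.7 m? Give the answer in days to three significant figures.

Retardation factor R = 1 + ρ_b·K_d/n = 1 + 1.74 × 3.1/0.44 = 13.26.
Sorption retards both mechanisms: v_R = v/R = 0.09201 m/day, D_R = D/R = 0.02557 m²/day.
Peak time from v_R²t² + 2D_R t − x² = 0: t = (√(D_R² + v_R²x²) − D_R)/v_R².
√(D_R² + v_R²x²) = √(0.02557² + 0.09201² × 13.7²) = 1.261; v_R² = 0.008466.
t = (1.261 − 0.02557)/0.008466 = 146 days.

146 days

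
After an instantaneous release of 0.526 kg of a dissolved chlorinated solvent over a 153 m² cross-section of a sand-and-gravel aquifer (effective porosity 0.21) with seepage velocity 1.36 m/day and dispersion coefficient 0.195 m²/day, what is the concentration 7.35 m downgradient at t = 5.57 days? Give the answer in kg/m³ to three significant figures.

0.00438 kg/m³

For an instantaneous plane source, C(x,t) = M/(n_e·A·√(4πDt)) · exp(−(x−vt)²/(4Dt)), with n_e·A the pore (flow) area.
Plume center vt = 1.36 × 5.57 = 7.5752 m, so the well at 7.35 m is 0.2252 m upgradient of the peak.
√(4πDt) = 3.694 m, giving peak height M/(n_e·A·√(4πDt)) = 0.526/(0.21 × 153 × 3.694) = 0.004432 kg/m³.
(x−vt)²/(4Dt) = (-0.2252)²/(4 × 0.195 × 5.57) = 0.01167; exp(−0.01167) = 0.9884.
C = 0.004432 × 0.9884 = 0.00438 kg/m³.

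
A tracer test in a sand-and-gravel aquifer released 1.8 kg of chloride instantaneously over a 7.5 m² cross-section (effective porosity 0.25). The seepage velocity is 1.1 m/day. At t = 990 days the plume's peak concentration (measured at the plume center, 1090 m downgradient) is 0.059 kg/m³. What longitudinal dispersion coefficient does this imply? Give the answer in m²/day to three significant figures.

At the plume center C_max = M/(n_e·A·√(4πDt)), so D = M²/(4πt·(n_e·A·C_max)²).
n_e·A·C_max = 0.25 × 7.5 × 0.059 = 0.1106 kg/m.
D = 1.8²/(4π × 990 × 0.1106²) = 0.0213 m²/day.

0.0213 m²/day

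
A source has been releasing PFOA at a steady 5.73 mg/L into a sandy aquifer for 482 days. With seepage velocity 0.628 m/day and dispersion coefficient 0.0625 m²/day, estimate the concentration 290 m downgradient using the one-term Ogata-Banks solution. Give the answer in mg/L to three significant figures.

5.44 mg/L

For a continuous step input, C/C₀ ≈ ½·erfc((x−vt)/(2√(Dt))).
vt = 0.628 × 482 = 302.696 m and 2√(Dt) = 2√(0.0625 × 482) = 10.98 m.
Argument (x−vt)/(2√(Dt)) = (290 − 302.696)/10.98 = -1.156; ½·erfc(-1.156) = 0.9490.
C = 5.73 × 0.9490 = 5.44 mg/L.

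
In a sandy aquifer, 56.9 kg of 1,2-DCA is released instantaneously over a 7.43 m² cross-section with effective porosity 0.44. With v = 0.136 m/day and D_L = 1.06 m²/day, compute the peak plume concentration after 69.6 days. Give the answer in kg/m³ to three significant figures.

0.572 kg/m³

The peak of an instantaneous 1D plume sits at x = vt; there the Gaussian factor is 1 and C_max = M/(n_e·A·√(4πDt)), where n_e·A is the pore area the mass is dissolved in.
√(4πDt) = √(4π × 1.06 × 69.6) = 30.45 m, so C_max = 56.9/(0.44 × 7.43 × 30.45) = 0.572 kg/m³.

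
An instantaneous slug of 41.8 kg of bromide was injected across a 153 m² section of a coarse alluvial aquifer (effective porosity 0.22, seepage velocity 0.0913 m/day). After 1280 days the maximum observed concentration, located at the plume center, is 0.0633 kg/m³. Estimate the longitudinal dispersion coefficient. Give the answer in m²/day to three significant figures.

0.0239 m²/day

At the plume center C_max = M/(n_e·A·√(4πDt)), so D = M²/(4πt·(n_e·A·C_max)²).
n_e·A·C_max = 0.22 × 153 × 0.0633 = 2.131 kg/m.
D = 41.8²/(4π × 1280 × 2.131²) = 0.0239 m²/day.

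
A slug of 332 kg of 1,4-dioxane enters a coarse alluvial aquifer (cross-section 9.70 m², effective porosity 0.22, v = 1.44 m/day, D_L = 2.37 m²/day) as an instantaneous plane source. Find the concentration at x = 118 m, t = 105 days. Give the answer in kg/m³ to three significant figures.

For an instantaneous plane source, C(x,t) = M/(n_e·A·√(4πDt)) · exp(−(x−vt)²/(4Dt)), with n_e·A the pore (flow) area.
Plume center vt = 1.44 × 105 = 151.2 m, so the well at 118 m is 33.2 m upgradient of the peak.
√(4πDt) = 55.92 m, giving peak height M/(n_e·A·√(4πDt)) = 332/(0.22 × 9.70 × 55.92) = 2.782 kg/m³.
(x−vt)²/(4Dt) = (-33.2)²/(4 × 2.37 × 105) = 1.107; exp(−1.107) = 0.3305.
C = 2.782 × 0.3305 = 0.919 kg/m³.

0.919 kg/m³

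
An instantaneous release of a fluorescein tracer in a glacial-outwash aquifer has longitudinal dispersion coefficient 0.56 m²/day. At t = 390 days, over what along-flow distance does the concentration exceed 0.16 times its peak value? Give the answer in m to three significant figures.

80.0 m

The plume is Gaussian with σ = √(2Dt) = √(2 × 0.56 × 390) = 20.90 m.
C/C_peak = exp(−Δx²/(2σ²)) = 0.16 ⇒ Δx = σ·√(−2 ln 0.16) = 20.90 × 1.914 = 40.00 m.
Width = 2Δx = 80.0 m.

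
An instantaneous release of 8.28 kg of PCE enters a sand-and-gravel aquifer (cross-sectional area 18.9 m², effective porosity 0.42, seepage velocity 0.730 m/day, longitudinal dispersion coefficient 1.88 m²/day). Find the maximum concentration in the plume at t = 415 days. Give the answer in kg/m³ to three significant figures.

0.0105 kg/m³

The peak of an instantaneous 1D plume sits at x = vt; there the Gaussian factor is 1 and C_max = M/(n_e·A·√(4πDt)), where n_e·A is the pore area the mass is dissolved in.
√(4πDt) = √(4π × 1.88 × 415) = 99.02 m, so C_max = 8.28/(0.42 × 18.9 × 99.02) = 0.0105 kg/m³.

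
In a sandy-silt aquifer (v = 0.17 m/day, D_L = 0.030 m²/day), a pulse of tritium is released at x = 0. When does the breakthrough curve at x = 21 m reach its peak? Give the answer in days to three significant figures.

122 days

For the 1D instantaneous-source solution, setting ∂C/∂t = 0 at fixed x gives v²t² + 2Dt − x² = 0, so t = (√(D² + v²x²) − D)/v².
√(D² + v²x²) = √(0.030² + 0.17² × 21²) = 3.570; v² = 0.0289.
t = (3.570 − 0.030)/0.0289 = 122 days (vs. the pure-advection estimate x/v = 124 d).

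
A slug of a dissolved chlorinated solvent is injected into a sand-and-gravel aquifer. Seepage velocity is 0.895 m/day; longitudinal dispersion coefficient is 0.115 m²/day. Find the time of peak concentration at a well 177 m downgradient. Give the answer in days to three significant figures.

For the 1D instantaneous-source solution, setting ∂C/∂t = 0 at fixed x gives v²t² + 2Dt − x² = 0, so t = (√(D² + v²x²) − D)/v².
√(D² + v²x²) = √(0.115² + 0.895² × 177²) = 158.4; v² = 0.801025.
t = (158.4 − 0.115)/0.801025 = 198 days (vs. the pure-advection estimate x/v = 198 d).

198 days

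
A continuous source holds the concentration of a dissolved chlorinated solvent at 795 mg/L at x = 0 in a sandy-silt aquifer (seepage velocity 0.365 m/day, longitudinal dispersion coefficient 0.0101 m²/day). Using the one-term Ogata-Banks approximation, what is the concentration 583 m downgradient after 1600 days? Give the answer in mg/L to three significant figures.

453 mg/L

For a continuous step input, C/C₀ ≈ ½·erfc((x−vt)/(2√(Dt))).
vt = 0.365 × 1600 = 584 m and 2√(Dt) = 2√(0.0101 × 1600) = 8.040 m.
Argument (x−vt)/(2√(Dt)) = (583 − 584)/8.040 = -0.1244; ½·erfc(-0.1244) = 0.5698.
C = 795 × 0.5698 = 453 mg/L.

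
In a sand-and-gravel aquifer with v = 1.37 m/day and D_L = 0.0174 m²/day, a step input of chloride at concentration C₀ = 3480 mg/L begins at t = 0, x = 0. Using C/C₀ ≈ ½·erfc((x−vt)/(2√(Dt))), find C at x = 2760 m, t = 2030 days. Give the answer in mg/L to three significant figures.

3460 mg/L

For a continuous step input, C/C₀ ≈ ½·erfc((x−vt)/(2√(Dt))).
vt = 1.37 × 2030 = 2781.1 m and 2√(Dt) = 2√(0.0174 × 2030) = 11.89 m.
Argument (x−vt)/(2√(Dt)) = (2760 − 2781.1)/11.89 = -1.775; ½·erfc(-1.775) = 0.9940.
C = 3480 × 0.9940 = 3460 mg/L.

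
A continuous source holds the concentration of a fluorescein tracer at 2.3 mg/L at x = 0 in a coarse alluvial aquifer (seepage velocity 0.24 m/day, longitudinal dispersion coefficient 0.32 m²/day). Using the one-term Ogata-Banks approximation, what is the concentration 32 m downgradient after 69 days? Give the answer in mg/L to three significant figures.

0.0232 mg/L

For a continuous step input, C/C₀ ≈ ½·erfc((x−vt)/(2√(Dt))).
vt = 0.24 × 69 = 16.56 m and 2√(Dt) = 2√(0.32 × 69) = 9.398 m.
Argument (x−vt)/(2√(Dt)) = (32 − 16.56)/9.398 = 1.643; ½·erfc(1.643) = 0.01007.
C = 2.3 × 0.01007 = 0.0232 mg/L.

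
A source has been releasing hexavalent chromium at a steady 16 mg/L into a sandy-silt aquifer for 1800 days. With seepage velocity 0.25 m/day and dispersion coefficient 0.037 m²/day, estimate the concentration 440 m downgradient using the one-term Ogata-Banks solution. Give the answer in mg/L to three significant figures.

For a continuous step input, C/C₀ ≈ ½·erfc((x−vt)/(2√(Dt))).
vt = 0.25 × 1800 = 450 m and 2√(Dt) = 2√(0.037 × 1800) = 16.32 m.
Argument (x−vt)/(2√(Dt)) = (440 − 450)/16.32 = -0.6127; ½·erfc(-0.6127) = 0.8069.
C = 16 × 0.8069 = 12.9 mg/L.

12.9 mg/L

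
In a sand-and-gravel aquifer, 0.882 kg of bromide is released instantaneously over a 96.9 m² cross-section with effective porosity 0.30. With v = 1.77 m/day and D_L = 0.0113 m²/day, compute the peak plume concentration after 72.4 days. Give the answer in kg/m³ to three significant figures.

The peak of an instantaneous 1D plume sits at x = vt; there the Gaussian factor is 1 and C_max = M/(n_e·A·√(4πDt)), where n_e·A is the pore area the mass is dissolved in.
√(4πDt) = √(4π × 0.0113 × 72.4) = 3.206 m, so C_max = 0.882/(0.30 × 96.9 × 3.206) = 0.00946 kg/m³.

0.00946 kg/m³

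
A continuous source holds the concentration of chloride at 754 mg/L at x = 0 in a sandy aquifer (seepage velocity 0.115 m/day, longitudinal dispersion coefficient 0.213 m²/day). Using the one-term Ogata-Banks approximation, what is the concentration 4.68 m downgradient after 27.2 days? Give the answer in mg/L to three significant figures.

For a continuous step input, C/C₀ ≈ ½·erfc((x−vt)/(2√(Dt))).
vt = 0.115 × 27.2 = 3.128 m and 2√(Dt) = 2√(0.213 × 27.2) = 4.814 m.
Argument (x−vt)/(2√(Dt)) = (4.68 − 3.128)/4.814 = 0.3224; ½·erfc(0.3224) = 0.3242.
C = 754 × 0.3242 = 244 mg/L.

244 mg/L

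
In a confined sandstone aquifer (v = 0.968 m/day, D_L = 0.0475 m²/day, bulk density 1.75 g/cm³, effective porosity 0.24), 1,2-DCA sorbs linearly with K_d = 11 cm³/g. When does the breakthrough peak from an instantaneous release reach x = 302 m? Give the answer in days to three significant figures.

25300 days

Retardation factor R = 1 + ρ_b·K_d/n = 1 + 1.75 × 11/0.24 = 81.21.
Sorption retards both mechanisms: v_R = v/R = 0.01192 m/day, D_R = D/R = 0.0005849 m²/day.
Peak time from v_R²t² + 2D_R t − x² = 0: t = (√(D_R² + v_R²x²) − D_R)/v_R².
√(D_R² + v_R²x²) = √(0.0005849² + 0.01192² × 302²) = 3.600; v_R² = 0.0001421.
t = (3.600 − 0.0005849)/0.0001421 = 25300 days.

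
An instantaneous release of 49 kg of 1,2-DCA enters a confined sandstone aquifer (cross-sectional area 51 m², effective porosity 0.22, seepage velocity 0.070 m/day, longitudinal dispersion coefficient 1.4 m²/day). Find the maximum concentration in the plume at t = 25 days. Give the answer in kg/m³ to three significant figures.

The peak of an instantaneous 1D plume sits at x = vt; there the Gaussian factor is 1 and C_max = M/(n_e·A·√(4πDt)), where n_e·A is the pore area the mass is dissolved in.
√(4πDt) = √(4π × 1.4 × 25) = 20.97 m, so C_max = 49/(0.22 × 51 × 20.97) = 0.208 kg/m³.

0.208 kg/m³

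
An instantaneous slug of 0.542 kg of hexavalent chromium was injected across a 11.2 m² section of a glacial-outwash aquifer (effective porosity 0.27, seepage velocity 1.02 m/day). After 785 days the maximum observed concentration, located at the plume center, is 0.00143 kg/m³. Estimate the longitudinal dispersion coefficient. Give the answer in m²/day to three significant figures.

1.59 m²/day

At the plume center C_max = M/(n_e·A·√(4πDt)), so D = M²/(4πt·(n_e·A·C_max)²).
n_e·A·C_max = 0.27 × 11.2 × 0.00143 = 0.004324 kg/m.
D = 0.542²/(4π × 785 × 0.004324²) = 1.59 m²/day.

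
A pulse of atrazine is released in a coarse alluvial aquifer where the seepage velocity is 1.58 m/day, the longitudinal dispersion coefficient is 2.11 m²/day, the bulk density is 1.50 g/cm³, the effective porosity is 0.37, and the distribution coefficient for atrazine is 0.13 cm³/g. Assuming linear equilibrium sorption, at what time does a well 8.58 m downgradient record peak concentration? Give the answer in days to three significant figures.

Retardation factor R = 1 + ρ_b·K_d/n = 1 + 1.50 × 0.13/0.37 = 1.527.
Sorption retards both mechanisms: v_R = v/R = 1.035 m/day, D_R = D/R = 1.382 m²/day.
Peak time from v_R²t² + 2D_R t − x² = 0: t = (√(D_R² + v_R²x²) − D_R)/v_R².
√(D_R² + v_R²x²) = √(1.382² + 1.035² × 8.58²) = 8.987; v_R² = 1.071.
t = (8.987 − 1.382)/1.071 = 7.10 days.

7.10 days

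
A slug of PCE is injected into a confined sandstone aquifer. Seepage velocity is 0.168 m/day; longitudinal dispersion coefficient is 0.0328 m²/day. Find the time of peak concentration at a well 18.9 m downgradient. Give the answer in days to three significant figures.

111 days

For the 1D instantaneous-source solution, setting ∂C/∂t = 0 at fixed x gives v²t² + 2Dt − x² = 0, so t = (√(D² + v²x²) − D)/v².
√(D² + v²x²) = √(0.0328² + 0.168² × 18.9²) = 3.175; v² = 0.028224.
t = (3.175 − 0.0328)/0.028224 = 111 days (vs. the pure-advection estimate x/v = 112 d).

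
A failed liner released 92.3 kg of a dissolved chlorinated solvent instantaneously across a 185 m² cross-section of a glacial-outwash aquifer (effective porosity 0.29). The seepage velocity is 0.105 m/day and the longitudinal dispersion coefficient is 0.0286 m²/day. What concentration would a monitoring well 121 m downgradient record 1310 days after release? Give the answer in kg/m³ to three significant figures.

0.0127 kg/m³

For an instantaneous plane source, C(x,t) = M/(n_e·A·√(4πDt)) · exp(−(x−vt)²/(4Dt)), with n_e·A the pore (flow) area.
Plume center vt = 0.105 × 1310 = 137.55 m, so the well at 121 m is 16.55 m upgradient of the peak.
√(4πDt) = 21.70 m, giving peak height M/(n_e·A·√(4πDt)) = 92.3/(0.29 × 185 × 21.70) = 0.07928 kg/m³.
(x−vt)²/(4Dt) = (-16.55)²/(4 × 0.0286 × 1310) = 1.828; exp(−1.828) = 0.1607.
C = 0.07928 × 0.1607 = 0.0127 kg/m³.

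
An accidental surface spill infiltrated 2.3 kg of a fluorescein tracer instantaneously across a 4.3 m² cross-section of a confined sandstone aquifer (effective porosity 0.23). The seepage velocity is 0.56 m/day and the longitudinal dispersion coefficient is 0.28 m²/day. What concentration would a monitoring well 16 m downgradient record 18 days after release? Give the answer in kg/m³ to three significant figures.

For an instantaneous plane source, C(x,t) = M/(n_e·A·√(4πDt)) · exp(−(x−vt)²/(4Dt)), with n_e·A the pore (flow) area.
Plume center vt = 0.56 × 18 = 10.08 m, so the well at 16 m is 5.92 m downgradient of the peak.
√(4πDt) = 7.958 m, giving peak height M/(n_e·A·√(4πDt)) = 2.3/(0.23 × 4.3 × 7.958) = 0.2922 kg/m³.
(x−vt)²/(4Dt) = (5.92)²/(4 × 0.28 × 18) = 1.738; exp(−1.738) = 0.1759.
C = 0.2922 × 0.1759 = 0.0514 kg/m³.

0.0514 kg/m³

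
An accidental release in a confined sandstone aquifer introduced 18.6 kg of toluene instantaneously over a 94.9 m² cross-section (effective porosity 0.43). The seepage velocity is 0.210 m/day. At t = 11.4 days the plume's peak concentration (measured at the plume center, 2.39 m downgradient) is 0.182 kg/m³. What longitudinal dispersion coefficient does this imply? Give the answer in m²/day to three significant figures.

0.0438 m²/day

At the plume center C_max = M/(n_e·A·√(4πDt)), so D = M²/(4πt·(n_e·A·C_max)²).
n_e·A·C_max = 0.43 × 94.9 × 0.182 = 7.427 kg/m.
D = 18.6²/(4π × 11.4 × 7.427²) = 0.0438 m²/day.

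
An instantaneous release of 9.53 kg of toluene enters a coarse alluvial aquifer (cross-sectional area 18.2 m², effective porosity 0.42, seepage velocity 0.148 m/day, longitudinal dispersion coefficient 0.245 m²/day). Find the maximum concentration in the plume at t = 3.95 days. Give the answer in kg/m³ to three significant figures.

The peak of an instantaneous 1D plume sits at x = vt; there the Gaussian factor is 1 and C_max = M/(n_e·A·√(4πDt)), where n_e·A is the pore area the mass is dissolved in.
√(4πDt) = √(4π × 0.245 × 3.95) = 3.487 m, so C_max = 9.53/(0.42 × 18.2 × 3.487) = 0.358 kg/m³.

0.358 kg/m³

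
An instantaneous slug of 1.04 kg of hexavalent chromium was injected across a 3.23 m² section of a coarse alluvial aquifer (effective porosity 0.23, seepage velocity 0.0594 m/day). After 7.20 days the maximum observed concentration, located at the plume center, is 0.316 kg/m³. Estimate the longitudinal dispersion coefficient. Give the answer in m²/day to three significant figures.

At the plume center C_max = M/(n_e·A·√(4πDt)), so D = M²/(4πt·(n_e·A·C_max)²).
n_e·A·C_max = 0.23 × 3.23 × 0.316 = 0.2348 kg/m.
D = 1.04²/(4π × 7.20 × 0.2348²) = 0.217 m²/day.

0.217 m²/day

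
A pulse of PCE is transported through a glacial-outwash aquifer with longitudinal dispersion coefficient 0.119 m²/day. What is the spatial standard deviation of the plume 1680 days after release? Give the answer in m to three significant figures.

Dispersive spreading gives a Gaussian with σ² = 2Dt; advection only shifts the center.
σ = √(2 × 0.119 × 1680) = 20.0 m.

20.0 m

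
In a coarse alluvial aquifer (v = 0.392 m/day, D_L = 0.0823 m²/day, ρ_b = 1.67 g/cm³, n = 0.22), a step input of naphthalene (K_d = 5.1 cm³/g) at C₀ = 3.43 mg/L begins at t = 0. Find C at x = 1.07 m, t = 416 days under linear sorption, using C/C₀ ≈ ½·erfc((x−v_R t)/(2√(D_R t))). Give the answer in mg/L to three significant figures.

3.39 mg/L

Retardation factor R = 1 + ρ_b·K_d/n = 1 + 1.67 × 5.1/0.22 = 39.71.
Sorption retards both mechanisms: v_R = v/R = 0.009872 m/day, D_R = D/R = 0.002073 m²/day.
v_R·t = 0.009872 × 416 = 4.106752 m; 2√(D_R t) = 1.857 m; argument = (1.07 − 4.106752)/1.857 = -1.635.
C = C₀ × ½·erfc(-1.635) = 3.43 × 0.9896 = 3.39 mg/L.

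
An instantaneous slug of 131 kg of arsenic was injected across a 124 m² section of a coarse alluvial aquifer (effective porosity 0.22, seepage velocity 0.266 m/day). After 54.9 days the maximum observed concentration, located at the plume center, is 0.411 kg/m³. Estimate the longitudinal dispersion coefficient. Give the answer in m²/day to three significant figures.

At the plume center C_max = M/(n_e·A·√(4πDt)), so D = M²/(4πt·(n_e·A·C_max)²).
n_e·A·C_max = 0.22 × 124 × 0.411 = 11.21 kg/m.
D = 131²/(4π × 54.9 × 11.21²) = 0.198 m²/day.

0.198 m²/day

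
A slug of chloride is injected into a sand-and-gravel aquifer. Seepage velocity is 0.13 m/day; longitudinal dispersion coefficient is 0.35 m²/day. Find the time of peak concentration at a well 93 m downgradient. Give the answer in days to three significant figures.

695 days

For the 1D instantaneous-source solution, setting ∂C/∂t = 0 at fixed x gives v²t² + 2Dt − x² = 0, so t = (√(D² + v²x²) − D)/v².
√(D² + v²x²) = √(0.35² + 0.13² × 93²) = 12.10; v² = 0.0169.
t = (12.10 − 0.35)/0.0169 = 695 days (vs. the pure-advection estimate x/v = 715 d).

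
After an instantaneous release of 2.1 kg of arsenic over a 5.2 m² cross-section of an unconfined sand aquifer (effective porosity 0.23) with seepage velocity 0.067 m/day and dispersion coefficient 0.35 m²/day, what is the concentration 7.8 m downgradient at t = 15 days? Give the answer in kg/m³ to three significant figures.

0.0240 kg/m³

For an instantaneous plane source, C(x,t) = M/(n_e·A·√(4πDt)) · exp(−(x−vt)²/(4Dt)), with n_e·A the pore (flow) area.
Plume center vt = 0.067 × 15 = 1.005 m, so the well at 7.8 m is 6.795 m downgradient of the peak.
√(4πDt) = 8.122 m, giving peak height M/(n_e·A·√(4πDt)) = 2.1/(0.23 × 5.2 × 8.122) = 0.2162 kg/m³.
(x−vt)²/(4Dt) = (6.795)²/(4 × 0.35 × 15) = 2.199; exp(−2.199) = 0.1109.
C = 0.2162 × 0.1109 = 0.0240 kg/m³.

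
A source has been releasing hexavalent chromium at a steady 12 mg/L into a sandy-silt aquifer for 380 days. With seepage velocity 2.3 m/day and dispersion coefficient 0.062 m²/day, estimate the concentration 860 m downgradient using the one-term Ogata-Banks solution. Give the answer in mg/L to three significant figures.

11.8 mg/L

For a continuous step input, C/C₀ ≈ ½·erfc((x−vt)/(2√(Dt))).
vt = 2.3 × 380 = 874 m and 2√(Dt) = 2√(0.062 × 380) = 9.708 m.
Argument (x−vt)/(2√(Dt)) = (860 − 874)/9.708 = -1.442; ½·erfc(-1.442) = 0.9793.
C = 12 × 0.9793 = 11.8 mg/L.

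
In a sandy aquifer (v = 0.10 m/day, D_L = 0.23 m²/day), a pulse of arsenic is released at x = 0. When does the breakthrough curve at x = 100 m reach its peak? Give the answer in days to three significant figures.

For the 1D instantaneous-source solution, setting ∂C/∂t = 0 at fixed x gives v²t² + 2Dt − x² = 0, so t = (√(D² + v²x²) − D)/v².
√(D² + v²x²) = √(0.23² + 0.10² × 100²) = 10.00; v² = 0.01.
t = (10.00 − 0.23)/0.01 = 977 days (vs. the pure-advection estimate x/v = 1000 d).

977 days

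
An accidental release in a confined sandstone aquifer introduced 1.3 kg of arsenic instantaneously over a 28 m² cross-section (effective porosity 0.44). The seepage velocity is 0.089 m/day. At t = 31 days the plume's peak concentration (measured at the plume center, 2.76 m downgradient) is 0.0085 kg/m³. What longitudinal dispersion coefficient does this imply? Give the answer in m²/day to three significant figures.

At the plume center C_max = M/(n_e·A·√(4πDt)), so D = M²/(4πt·(n_e·A·C_max)²).
n_e·A·C_max = 0.44 × 28 × 0.0085 = 0.1047 kg/m.
D = 1.3²/(4π × 31 × 0.1047²) = 0.396 m²/day.

0.396 m²/day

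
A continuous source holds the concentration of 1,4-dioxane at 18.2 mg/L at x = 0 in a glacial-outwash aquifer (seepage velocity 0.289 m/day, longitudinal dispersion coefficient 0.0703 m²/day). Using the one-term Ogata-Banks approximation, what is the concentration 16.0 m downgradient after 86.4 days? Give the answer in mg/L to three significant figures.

For a continuous step input, C/C₀ ≈ ½·erfc((x−vt)/(2√(Dt))).
vt = 0.289 × 86.4 = 24.9696 m and 2√(Dt) = 2√(0.0703 × 86.4) = 4.929 m.
Argument (x−vt)/(2√(Dt)) = (16.0 − 24.9696)/4.929 = -1.820; ½·erfc(-1.820) = 0.9950.
C = 18.2 × 0.9950 = 18.1 mg/L.

18.1 mg/L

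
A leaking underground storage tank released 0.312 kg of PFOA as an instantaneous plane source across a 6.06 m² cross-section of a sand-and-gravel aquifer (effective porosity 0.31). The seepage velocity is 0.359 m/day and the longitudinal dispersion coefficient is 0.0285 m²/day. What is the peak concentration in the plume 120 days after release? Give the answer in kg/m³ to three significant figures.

The peak of an instantaneous 1D plume sits at x = vt; there the Gaussian factor is 1 and C_max = M/(n_e·A·√(4πDt)), where n_e·A is the pore area the mass is dissolved in.
√(4πDt) = √(4π × 0.0285 × 120) = 6.556 m, so C_max = 0.312/(0.31 × 6.06 × 6.556) = 0.0253 kg/m³.

0.0253 kg/m³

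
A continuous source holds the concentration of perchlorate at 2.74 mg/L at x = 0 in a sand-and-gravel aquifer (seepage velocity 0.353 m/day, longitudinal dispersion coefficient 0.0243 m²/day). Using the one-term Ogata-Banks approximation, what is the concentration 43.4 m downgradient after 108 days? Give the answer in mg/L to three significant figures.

0.0292 mg/L

For a continuous step input, C/C₀ ≈ ½·erfc((x−vt)/(2√(Dt))).
vt = 0.353 × 108 = 38.124 m and 2√(Dt) = 2√(0.0243 × 108) = 3.240 m.
Argument (x−vt)/(2√(Dt)) = (43.4 − 38.124)/3.240 = 1.628; ½·erfc(1.628) = 0.01066.
C = 2.74 × 0.01066 = 0.0292 mg/L.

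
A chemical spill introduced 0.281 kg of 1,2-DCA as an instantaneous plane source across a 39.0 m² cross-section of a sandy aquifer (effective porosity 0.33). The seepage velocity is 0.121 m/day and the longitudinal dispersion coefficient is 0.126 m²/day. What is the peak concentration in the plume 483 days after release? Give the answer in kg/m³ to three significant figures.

The peak of an instantaneous 1D plume sits at x = vt; there the Gaussian factor is 1 and C_max = M/(n_e·A·√(4πDt)), where n_e·A is the pore area the mass is dissolved in.
√(4πDt) = √(4π × 0.126 × 483) = 27.65 m, so C_max = 0.281/(0.33 × 39.0 × 27.65) = 0.000790 kg/m³.

0.000790 kg/m³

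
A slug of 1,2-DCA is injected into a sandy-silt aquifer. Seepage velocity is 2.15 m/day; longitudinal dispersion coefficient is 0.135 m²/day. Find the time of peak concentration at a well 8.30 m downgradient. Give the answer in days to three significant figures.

3.83 days

For the 1D instantaneous-source solution, setting ∂C/∂t = 0 at fixed x gives v²t² + 2Dt − x² = 0, so t = (√(D² + v²x²) − D)/v².
√(D² + v²x²) = √(0.135² + 2.15² × 8.30²) = 17.85; v² = 4.6225.
t = (17.85 − 0.135)/4.6225 = 3.83 days (vs. the pure-advection estimate x/v = 3.86 d).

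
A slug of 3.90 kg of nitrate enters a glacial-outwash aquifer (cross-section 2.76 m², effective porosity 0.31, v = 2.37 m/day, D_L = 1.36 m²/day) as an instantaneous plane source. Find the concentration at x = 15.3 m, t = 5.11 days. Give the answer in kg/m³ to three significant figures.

For an instantaneous plane source, C(x,t) = M/(n_e·A·√(4πDt)) · exp(−(x−vt)²/(4Dt)), with n_e·A the pore (flow) area.
Plume center vt = 2.37 × 5.11 = 12.1107 m, so the well at 15.3 m is 3.1893 m downgradient of the peak.
√(4πDt) = 9.345 m, giving peak height M/(n_e·A·√(4πDt)) = 3.90/(0.31 × 2.76 × 9.345) = 0.4878 kg/m³.
(x−vt)²/(4Dt) = (3.1893)²/(4 × 1.36 × 5.11) = 0.3659; exp(−0.3659) = 0.6936.
C = 0.4878 × 0.6936 = 0.338 kg/m³.

0.338 kg/m³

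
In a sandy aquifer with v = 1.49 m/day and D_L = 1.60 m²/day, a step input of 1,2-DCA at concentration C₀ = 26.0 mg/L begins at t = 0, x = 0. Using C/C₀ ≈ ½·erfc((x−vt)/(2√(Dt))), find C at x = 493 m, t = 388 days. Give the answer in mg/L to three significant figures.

For a continuous step input, C/C₀ ≈ ½·erfc((x−vt)/(2√(Dt))).
vt = 1.49 × 388 = 578.12 m and 2√(Dt) = 2√(1.60 × 388) = 49.83 m.
Argument (x−vt)/(2√(Dt)) = (493 − 578.12)/49.83 = -1.708; ½·erfc(-1.708) = 0.9921.
C = 26.0 × 0.9921 = 25.8 mg/L.

25.8 mg/L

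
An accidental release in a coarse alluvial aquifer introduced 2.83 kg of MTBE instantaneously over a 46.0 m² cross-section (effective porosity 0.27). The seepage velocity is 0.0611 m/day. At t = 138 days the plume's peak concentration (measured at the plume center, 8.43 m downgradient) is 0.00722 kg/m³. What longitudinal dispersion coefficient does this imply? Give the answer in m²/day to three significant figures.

0.574 m²/day

At the plume center C_max = M/(n_e·A·√(4πDt)), so D = M²/(4πt·(n_e·A·C_max)²).
n_e·A·C_max = 0.27 × 46.0 × 0.00722 = 0.08967 kg/m.
D = 2.83²/(4π × 138 × 0.08967²) = 0.574 m²/day.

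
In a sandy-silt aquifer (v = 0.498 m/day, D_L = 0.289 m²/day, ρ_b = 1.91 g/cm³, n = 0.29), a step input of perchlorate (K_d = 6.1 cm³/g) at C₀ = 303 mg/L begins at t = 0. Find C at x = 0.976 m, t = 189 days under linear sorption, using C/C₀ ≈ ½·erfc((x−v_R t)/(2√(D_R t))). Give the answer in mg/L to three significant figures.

239 mg/L

Retardation factor R = 1 + ρ_b·K_d/n = 1 + 1.91 × 6.1/0.29 = 41.18.
Sorption retards both mechanisms: v_R = v/R = 0.01209 m/day, D_R = D/R = 0.007018 m²/day.
v_R·t = 0.01209 × 189 = 2.28501 m; 2√(D_R t) = 2.303 m; argument = (0.976 − 2.28501)/2.303 = -0.5684.
C = C₀ × ½·erfc(-0.5684) = 303 × 0.7893 = 239 mg/L.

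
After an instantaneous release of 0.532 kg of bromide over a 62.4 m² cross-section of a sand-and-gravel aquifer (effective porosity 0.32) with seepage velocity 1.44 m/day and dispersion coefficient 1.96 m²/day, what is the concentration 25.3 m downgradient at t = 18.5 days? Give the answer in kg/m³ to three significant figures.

0.00123 kg/m³

For an instantaneous plane source, C(x,t) = M/(n_e·A·√(4πDt)) · exp(−(x−vt)²/(4Dt)), with n_e·A the pore (flow) area.
Plume center vt = 1.44 × 18.5 = 26.64 m, so the well at 25.3 m is 1.34 m upgradient of the peak.
√(4πDt) = 21.35 m, giving peak height M/(n_e·A·√(4πDt)) = 0.532/(0.32 × 62.4 × 21.35) = 0.001248 kg/m³.
(x−vt)²/(4Dt) = (-1.34)²/(4 × 1.96 × 18.5) = 0.01238; exp(−0.01238) = 0.9877.
C = 0.001248 × 0.9877 = 0.00123 kg/m³.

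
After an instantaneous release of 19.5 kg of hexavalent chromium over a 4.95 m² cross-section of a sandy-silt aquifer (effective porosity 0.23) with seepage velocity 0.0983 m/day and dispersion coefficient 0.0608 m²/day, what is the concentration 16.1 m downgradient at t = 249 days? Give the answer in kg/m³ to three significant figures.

0.390 kg/m³

For an instantaneous plane source, C(x,t) = M/(n_e·A·√(4πDt)) · exp(−(x−vt)²/(4Dt)), with n_e·A the pore (flow) area.
Plume center vt = 0.0983 × 249 = 24.4767 m, so the well at 16.1 m is 8.3767 m upgradient of the peak.
√(4πDt) = 13.79 m, giving peak height M/(n_e·A·√(4πDt)) = 19.5/(0.23 × 4.95 × 13.79) = 1.242 kg/m³.
(x−vt)²/(4Dt) = (-8.3767)²/(4 × 0.0608 × 249) = 1.159; exp(−1.159) = 0.3138.
C = 1.242 × 0.3138 = 0.390 kg/m³.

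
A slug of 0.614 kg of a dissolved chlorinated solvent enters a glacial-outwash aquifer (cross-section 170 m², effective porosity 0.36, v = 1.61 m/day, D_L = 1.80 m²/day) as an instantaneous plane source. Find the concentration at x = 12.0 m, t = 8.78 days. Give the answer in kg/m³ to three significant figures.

0.000662 kg/m³

For an instantaneous plane source, C(x,t) = M/(n_e·A·√(4πDt)) · exp(−(x−vt)²/(4Dt)), with n_e·A the pore (flow) area.
Plume center vt = 1.61 × 8.78 = 14.1358 m, so the well at 12.0 m is 2.1358 m upgradient of the peak.
√(4πDt) = 14.09 m, giving peak height M/(n_e·A·√(4πDt)) = 0.614/(0.36 × 170 × 14.09) = 0.0007120 kg/m³.
(x−vt)²/(4Dt) = (-2.1358)²/(4 × 1.80 × 8.78) = 0.07216; exp(−0.07216) = 0.9304.
C = 0.0007120 × 0.9304 = 0.000662 kg/m³.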